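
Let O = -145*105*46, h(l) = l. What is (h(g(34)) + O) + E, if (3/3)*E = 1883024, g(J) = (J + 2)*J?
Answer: 1183898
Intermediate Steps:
g(J) = J*(2 + J) (g(J) = (2 + J)*J = J*(2 + J))
E = 1883024
O = -700350 (O = -15225*46 = -700350)
(h(g(34)) + O) + E = (34*(2 + 34) - 700350) + 1883024 = (34*36 - 700350) + 1883024 = (1224 - 700350) + 1883024 = -699126 + 1883024 = 1183898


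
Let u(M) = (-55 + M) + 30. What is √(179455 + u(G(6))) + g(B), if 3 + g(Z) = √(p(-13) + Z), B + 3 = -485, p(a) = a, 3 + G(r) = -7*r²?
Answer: -3 + 5*√7167 + I*√501 ≈ 420.29 + 22.383*I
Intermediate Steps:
G(r) = -3 - 7*r²
u(M) = -25 + M
B = -488 (B = -3 - 485 = -488)
g(Z) = -3 + √(-13 + Z)
√(179455 + u(G(6))) + g(B) = √(179455 + (-25 + (-3 - 7*6²))) + (-3 + √(-13 - 488)) = √(179455 + (-25 + (-3 - 7*36))) + (-3 + √(-501)) = √(179455 + (-25 + (-3 - 252))) + (-3 + I*√501) = √(179455 + (-25 - 255)) + (-3 + I*√501) = √(179455 - 280) + (-3 + I*√501) = √179175 + (-3 + I*√501) = 5*√7167 + (-3 + I*√501) = -3 + 5*√7167 + I*√501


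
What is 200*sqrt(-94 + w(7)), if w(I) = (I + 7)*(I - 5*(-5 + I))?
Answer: 400*I*sqrt(34) ≈ 2332.4*I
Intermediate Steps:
w(I) = (7 + I)*(25 - 4*I) (w(I) = (7 + I)*(I + (25 - 5*I)) = (7 + I)*(25 - 4*I))
200*sqrt(-94 + w(7)) = 200*sqrt(-94 + (175 - 4*7**2 - 3*7)) = 200*sqrt(-94 + (175 - 4*49 - 21)) = 200*sqrt(-94 + (175 - 196 - 21)) = 200*sqrt(-94 - 42) = 200*sqrt(-136) = 200*(2*I*sqrt(34)) = 400*I*sqrt(34)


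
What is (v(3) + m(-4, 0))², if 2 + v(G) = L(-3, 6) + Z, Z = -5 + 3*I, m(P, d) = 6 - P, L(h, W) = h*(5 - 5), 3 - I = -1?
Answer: 225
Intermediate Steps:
I = 4 (I = 3 - 1*(-1) = 3 + 1 = 4)
L(h, W) = 0 (L(h, W) = h*0 = 0)
Z = 7 (Z = -5 + 3*4 = -5 + 12 = 7)
v(G) = 5 (v(G) = -2 + (0 + 7) = -2 + 7 = 5)
(v(3) + m(-4, 0))² = (5 + (6 - 1*(-4)))² = (5 + (6 + 4))² = (5 + 10)² = 15² = 225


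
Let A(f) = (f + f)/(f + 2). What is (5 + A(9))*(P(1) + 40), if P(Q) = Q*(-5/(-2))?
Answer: 6205/22 ≈ 282.05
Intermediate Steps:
A(f) = 2*f/(2 + f) (A(f) = (2*f)/(2 + f) = 2*f/(2 + f))
P(Q) = 5*Q/2 (P(Q) = Q*(-5*(-½)) = Q*(5/2) = 5*Q/2)
(5 + A(9))*(P(1) + 40) = (5 + 2*9/(2 + 9))*((5/2)*1 + 40) = (5 + 2*9/11)*(5/2 + 40) = (5 + 2*9*(1/11))*(85/2) = (5 + 18/11)*(85/2) = (73/11)*(85/2) = 6205/22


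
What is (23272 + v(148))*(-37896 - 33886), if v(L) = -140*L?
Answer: -183187664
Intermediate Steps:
(23272 + v(148))*(-37896 - 33886) = (23272 - 140*148)*(-37896 - 33886) = (23272 - 20720)*(-71782) = 2552*(-71782) = -183187664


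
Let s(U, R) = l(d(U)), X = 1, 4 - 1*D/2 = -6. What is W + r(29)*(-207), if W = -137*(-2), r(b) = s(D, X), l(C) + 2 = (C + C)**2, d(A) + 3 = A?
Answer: -238604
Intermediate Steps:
d(A) = -3 + A
D = 20 (D = 8 - 2*(-6) = 8 + 12 = 20)
l(C) = -2 + 4*C**2 (l(C) = -2 + (C + C)**2 = -2 + (2*C)**2 = -2 + 4*C**2)
s(U, R) = -2 + 4*(-3 + U)**2
r(b) = 1154 (r(b) = -2 + 4*(-3 + 20)**2 = -2 + 4*17**2 = -2 + 4*289 = -2 + 1156 = 1154)
W = 274
W + r(29)*(-207) = 274 + 1154*(-207) = 274 - 238878 = -238604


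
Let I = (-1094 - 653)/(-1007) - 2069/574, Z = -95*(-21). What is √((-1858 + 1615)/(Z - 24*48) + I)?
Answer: I*√56928886004007654/162423058 ≈ 1.469*I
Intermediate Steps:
Z = 1995
I = -1080705/578018 (I = -1747*(-1/1007) - 2069*1/574 = 1747/1007 - 2069/574 = -1080705/578018 ≈ -1.8697)
√((-1858 + 1615)/(Z - 24*48) + I) = √((-1858 + 1615)/(1995 - 24*48) - 1080705/578018) = √(-243/(1995 - 1152) - 1080705/578018) = √(-243/843 - 1080705/578018) = √(-243*1/843 - 1080705/578018) = √(-81/281 - 1080705/578018) = √(-350497563/162423058) = I*√56928886004007654/162423058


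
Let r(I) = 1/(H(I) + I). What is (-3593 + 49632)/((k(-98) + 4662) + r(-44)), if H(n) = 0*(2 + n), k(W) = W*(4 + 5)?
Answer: 2025716/166319 ≈ 12.180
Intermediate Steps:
k(W) = 9*W (k(W) = W*9 = 9*W)
H(n) = 0
r(I) = 1/I (r(I) = 1/(0 + I) = 1/I)
(-3593 + 49632)/((k(-98) + 4662) + r(-44)) = (-3593 + 49632)/((9*(-98) + 4662) + 1/(-44)) = 46039/((-882 + 4662) - 1/44) = 46039/(3780 - 1/44) = 46039/(166319/44) = 46039*(44/166319) = 2025716/166319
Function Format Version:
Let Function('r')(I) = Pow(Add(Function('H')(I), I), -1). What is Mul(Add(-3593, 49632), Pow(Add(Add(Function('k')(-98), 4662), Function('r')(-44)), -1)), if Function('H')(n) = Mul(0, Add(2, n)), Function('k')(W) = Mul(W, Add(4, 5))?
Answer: Rational(2025716, 166319) ≈ 12.180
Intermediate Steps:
Function('k')(W) = Mul(9, W) (Function('k')(W) = Mul(W, 9) = Mul(9, W))
Function('H')(n) = 0
Function('r')(I) = Pow(I, -1) (Function('r')(I) = Pow(Add(0, I), -1) = Pow(I, -1))
Mul(Add(-3593, 49632), Pow(Add(Add(Function('k')(-98), 4662), Function('r')(-44)), -1)) = Mul(Add(-3593, 49632), Pow(Add(Add(Mul(9, -98), 4662), Pow(-44, -1)), -1)) = Mul(46039, Pow(Add(Add(-882, 4662), Rational(-1, 44)), -1)) = Mul(46039, Pow(Add(3780, Rational(-1, 44)), -1)) = Mul(46039, Pow(Rational(166319, 44), -1)) = Mul(46039, Rational(44, 166319)) = Rational(2025716, 166319)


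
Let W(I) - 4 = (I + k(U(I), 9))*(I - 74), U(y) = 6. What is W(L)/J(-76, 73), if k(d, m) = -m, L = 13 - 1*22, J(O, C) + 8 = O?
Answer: -107/6 ≈ -17.833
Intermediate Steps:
J(O, C) = -8 + O
L = -9 (L = 13 - 22 = -9)
W(I) = 4 + (-74 + I)*(-9 + I) (W(I) = 4 + (I - 1*9)*(I - 74) = 4 + (I - 9)*(-74 + I) = 4 + (-9 + I)*(-74 + I) = 4 + (-74 + I)*(-9 + I))
W(L)/J(-76, 73) = (670 + (-9)**2 - 83*(-9))/(-8 - 76) = (670 + 81 + 747)/(-84) = 1498*(-1/84) = -107/6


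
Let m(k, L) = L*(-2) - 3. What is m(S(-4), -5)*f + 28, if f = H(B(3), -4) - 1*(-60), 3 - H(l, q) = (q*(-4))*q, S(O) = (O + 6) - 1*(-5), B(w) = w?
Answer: 917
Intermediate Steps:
S(O) = 11 + O (S(O) = (6 + O) + 5 = 11 + O)
H(l, q) = 3 + 4*q**2 (H(l, q) = 3 - q*(-4)*q = 3 - (-4*q)*q = 3 - (-4)*q**2 = 3 + 4*q**2)
m(k, L) = -3 - 2*L (m(k, L) = -2*L - 3 = -3 - 2*L)
f = 127 (f = (3 + 4*(-4)**2) - 1*(-60) = (3 + 4*16) + 60 = (3 + 64) + 60 = 67 + 60 = 127)
m(S(-4), -5)*f + 28 = (-3 - 2*(-5))*127 + 28 = (-3 + 10)*127 + 28 = 7*127 + 28 = 889 + 28 = 917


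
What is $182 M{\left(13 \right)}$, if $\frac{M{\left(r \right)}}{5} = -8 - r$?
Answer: $-19110$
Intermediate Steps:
$M{\left(r \right)} = -40 - 5 r$ ($M{\left(r \right)} = 5 \left(-8 - r\right) = -40 - 5 r$)
$182 M{\left(13 \right)} = 182 \left(-40 - 65\right) = 182 \left(-105\right) = -19110$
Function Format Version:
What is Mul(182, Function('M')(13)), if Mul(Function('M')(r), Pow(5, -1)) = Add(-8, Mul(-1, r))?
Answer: -19110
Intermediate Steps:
Function('M')(r) = Add(-40, Mul(-5, r)) (Function('M')(r) = Mul(5, Add(-8, Mul(-1, r))) = Add(-40, Mul(-5, r)))
Mul(182, Function('M')(13)) = Mul(182, Add(-40, Mul(-5, 13))) = Mul(182, Add(-40, -65)) = Mul(182, -105) = -19110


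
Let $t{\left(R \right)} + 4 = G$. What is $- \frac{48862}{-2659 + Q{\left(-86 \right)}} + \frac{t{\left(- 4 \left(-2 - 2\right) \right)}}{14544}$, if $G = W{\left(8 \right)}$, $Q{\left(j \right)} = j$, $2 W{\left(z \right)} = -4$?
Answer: $\frac{39479581}{2217960} \approx 17.8$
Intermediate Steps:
$W{\left(z \right)} = -2$ ($W{\left(z \right)} = \frac{1}{2} \left(-4\right) = -2$)
$G = -2$
$t{\left(R \right)} = -6$ ($t{\left(R \right)} = -4 - 2 = -6$)
$- \frac{48862}{-2659 + Q{\left(-86 \right)}} + \frac{t{\left(- 4 \left(-2 - 2\right) \right)}}{14544} = - \frac{48862}{-2659 - 86} - \frac{6}{14544} = - \frac{48862}{-2745} - \frac{1}{2424} = \left(-48862\right) \left(- \frac{1}{2745}\right) - \frac{1}{2424} = \frac{48862}{2745} - \frac{1}{2424} = \frac{39479581}{2217960}$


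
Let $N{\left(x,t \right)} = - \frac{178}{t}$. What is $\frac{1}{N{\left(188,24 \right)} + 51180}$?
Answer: $\frac{12}{614071} \approx 1.9542 \cdot 10^{-5}$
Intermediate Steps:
$\frac{1}{N{\left(188,24 \right)} + 51180} = \frac{1}{- \frac{178}{24} + 51180} = \frac{1}{\left(-178\right) \frac{1}{24} + 51180} = \frac{1}{- \frac{89}{12} + 51180} = \frac{1}{\frac{614071}{12}} = \frac{12}{614071}$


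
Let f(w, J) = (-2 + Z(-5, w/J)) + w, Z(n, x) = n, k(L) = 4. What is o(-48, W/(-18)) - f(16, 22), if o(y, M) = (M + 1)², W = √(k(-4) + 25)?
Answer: -9 + (18 - √29)²/324 ≈ -8.5089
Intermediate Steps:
W = √29 (W = √(4 + 25) = √29 ≈ 5.3852)
f(w, J) = -7 + w (f(w, J) = (-2 - 5) + w = -7 + w)
o(y, M) = (1 + M)²
o(-48, W/(-18)) - f(16, 22) = (1 + √29/(-18))² - (-7 + 16) = (1 + √29*(-1/18))² - 1*9 = (1 - √29/18)² - 9 = -9 + (1 - √29/18)²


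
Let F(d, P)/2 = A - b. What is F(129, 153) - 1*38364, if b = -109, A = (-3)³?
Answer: -38200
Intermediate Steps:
A = -27
F(d, P) = 164 (F(d, P) = 2*(-27 - 1*(-109)) = 2*(-27 + 109) = 2*82 = 164)
F(129, 153) - 1*38364 = 164 - 1*38364 = 164 - 38364 = -38200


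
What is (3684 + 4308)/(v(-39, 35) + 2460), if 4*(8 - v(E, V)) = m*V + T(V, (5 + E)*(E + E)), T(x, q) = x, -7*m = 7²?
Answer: 15984/5041 ≈ 3.1708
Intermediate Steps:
m = -7 (m = -⅐*7² = -⅐*49 = -7)
v(E, V) = 8 + 3*V/2 (v(E, V) = 8 - (-7*V + V)/4 = 8 - (-3)*V/2 = 8 + 3*V/2)
(3684 + 4308)/(v(-39, 35) + 2460) = (3684 + 4308)/((8 + (3/2)*35) + 2460) = 7992/((8 + 105/2) + 2460) = 7992/(121/2 + 2460) = 7992/(5041/2) = 7992*(2/5041) = 15984/5041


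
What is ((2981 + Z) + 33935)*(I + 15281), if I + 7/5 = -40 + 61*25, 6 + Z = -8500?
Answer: 476282286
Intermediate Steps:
Z = -8506 (Z = -6 - 8500 = -8506)
I = 7418/5 (I = -7/5 + (-40 + 61*25) = -7/5 + (-40 + 1525) = -7/5 + 1485 = 7418/5 ≈ 1483.6)
((2981 + Z) + 33935)*(I + 15281) = ((2981 - 8506) + 33935)*(7418/5 + 15281) = (-5525 + 33935)*(83823/5) = 28410*(83823/5) = 476282286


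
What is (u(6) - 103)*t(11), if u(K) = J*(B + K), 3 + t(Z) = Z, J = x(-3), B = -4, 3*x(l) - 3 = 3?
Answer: -792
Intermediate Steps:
x(l) = 2 (x(l) = 1 + (⅓)*3 = 1 + 1 = 2)
J = 2
t(Z) = -3 + Z
u(K) = -8 + 2*K (u(K) = 2*(-4 + K) = -8 + 2*K)
(u(6) - 103)*t(11) = ((-8 + 2*6) - 103)*(-3 + 11) = ((-8 + 12) - 103)*8 = (4 - 103)*8 = -99*8 = -792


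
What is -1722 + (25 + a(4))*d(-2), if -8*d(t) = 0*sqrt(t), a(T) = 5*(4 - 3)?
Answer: -1722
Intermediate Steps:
a(T) = 5 (a(T) = 5*1 = 5)
d(t) = 0 (d(t) = -0*sqrt(t) = -1/8*0 = 0)
-1722 + (25 + a(4))*d(-2) = -1722 + (25 + 5)*0 = -1722 + 30*0 = -1722 + 0 = -1722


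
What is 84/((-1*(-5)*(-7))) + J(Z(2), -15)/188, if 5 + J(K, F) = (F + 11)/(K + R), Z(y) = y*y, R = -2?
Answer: -2291/940 ≈ -2.4372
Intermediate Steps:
Z(y) = y²
J(K, F) = -5 + (11 + F)/(-2 + K) (J(K, F) = -5 + (F + 11)/(K - 2) = -5 + (11 + F)/(-2 + K))
84/((-1*(-5)*(-7))) + J(Z(2), -15)/188 = 84/((-1*(-5)*(-7))) + ((21 - 15 - 5*2²)/(-2 + 2²))/188 = 84/((5*(-7))) + ((21 - 15 - 5*4)/(-2 + 4))*(1/188) = 84/(-35) + ((21 - 15 - 20)/2)*(1/188) = 84*(-1/35) + ((½)*(-14))*(1/188) = -12/5 - 7*1/188 = -12/5 - 7/188 = -2291/940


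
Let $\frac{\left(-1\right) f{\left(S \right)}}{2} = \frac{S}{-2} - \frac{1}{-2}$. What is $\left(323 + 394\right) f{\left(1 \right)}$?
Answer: $0$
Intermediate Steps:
$f{\left(S \right)} = -1 + S$ ($f{\left(S \right)} = - 2 \left(\frac{S}{-2} - \frac{1}{-2}\right) = - 2 \left(S \left(- \frac{1}{2}\right) - - \frac{1}{2}\right) = - 2 \left(- \frac{S}{2} + \frac{1}{2}\right) = - 2 \left(\frac{1}{2} - \frac{S}{2}\right) = -1 + S$)
$\left(323 + 394\right) f{\left(1 \right)} = \left(323 + 394\right) \left(-1 + 1\right) = 717 \cdot 0 = 0$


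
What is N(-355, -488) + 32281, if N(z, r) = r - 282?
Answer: 31511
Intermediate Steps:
N(z, r) = -282 + r
N(-355, -488) + 32281 = (-282 - 488) + 32281 = -770 + 32281 = 31511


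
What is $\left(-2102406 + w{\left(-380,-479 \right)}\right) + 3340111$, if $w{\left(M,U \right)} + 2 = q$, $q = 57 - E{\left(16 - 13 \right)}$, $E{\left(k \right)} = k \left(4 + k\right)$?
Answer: $1237739$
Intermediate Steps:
$q = 36$ ($q = 57 - \left(16 - 13\right) \left(4 + \left(16 - 13\right)\right) = 57 - 3 \left(4 + 3\right) = 57 - 3 \cdot 7 = 57 - 21 = 36$)
$w{\left(M,U \right)} = 34$ ($w{\left(M,U \right)} = -2 + 36 = 34$)
$\left(-2102406 + w{\left(-380,-479 \right)}\right) + 3340111 = \left(-2102406 + 34\right) + 3340111 = -2102372 + 3340111 = 1237739$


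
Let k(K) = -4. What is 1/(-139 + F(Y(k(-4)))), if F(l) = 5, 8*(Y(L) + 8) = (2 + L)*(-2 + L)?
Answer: -1/134 ≈ -0.0074627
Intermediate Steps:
Y(L) = -8 + (-2 + L)*(2 + L)/8 (Y(L) = -8 + ((2 + L)*(-2 + L))/8 = -8 + ((-2 + L)*(2 + L))/8 = -8 + (-2 + L)*(2 + L)/8)
1/(-139 + F(Y(k(-4)))) = 1/(-139 + 5) = 1/(-134) = -1/134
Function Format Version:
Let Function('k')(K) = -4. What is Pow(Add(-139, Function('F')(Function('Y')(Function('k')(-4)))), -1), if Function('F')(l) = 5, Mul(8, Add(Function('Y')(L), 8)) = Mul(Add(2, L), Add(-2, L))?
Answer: Rational(-1, 134) ≈ -0.0074627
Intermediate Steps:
Function('Y')(L) = Add(-8, Mul(Rational(1, 8), Add(-2, L), Add(2, L))) (Function('Y')(L) = Add(-8, Mul(Rational(1, 8), Mul(Add(2, L), Add(-2, L)))) = Add(-8, Mul(Rational(1, 8), Mul(Add(-2, L), Add(2, L)))) = Add(-8, Mul(Rational(1, 8), Add(-2, L), Add(2, L))))
Pow(Add(-139, Function('F')(Function('Y')(Function('k')(-4)))), -1) = Pow(Add(-139, 5), -1) = Pow(-134, -1) = Rational(-1, 134)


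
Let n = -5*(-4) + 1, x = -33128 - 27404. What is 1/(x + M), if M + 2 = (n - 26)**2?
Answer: -1/60509 ≈ -1.6526e-5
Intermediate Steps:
x = -60532
n = 21 (n = 20 + 1 = 21)
M = 23 (M = -2 + (21 - 26)**2 = -2 + (-5)**2 = -2 + 25 = 23)
1/(x + M) = 1/(-60532 + 23) = 1/(-60509) = -1/60509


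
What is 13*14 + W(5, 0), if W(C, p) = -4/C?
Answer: 906/5 ≈ 181.20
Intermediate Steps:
13*14 + W(5, 0) = 13*14 - 4/5 = 182 - 4*⅕ = 182 - ⅘ = 906/5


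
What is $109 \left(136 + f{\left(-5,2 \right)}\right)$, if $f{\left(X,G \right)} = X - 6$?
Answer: $13625$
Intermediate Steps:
$f{\left(X,G \right)} = -6 + X$
$109 \left(136 + f{\left(-5,2 \right)}\right) = 109 \left(136 - 11\right) = 109 \cdot 125 = 13625$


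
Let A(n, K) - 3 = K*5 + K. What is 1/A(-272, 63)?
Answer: 1/381 ≈ 0.0026247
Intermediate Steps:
A(n, K) = 3 + 6*K (A(n, K) = 3 + (K*5 + K) = 3 + (5*K + K) = 3 + 6*K)
1/A(-272, 63) = 1/(3 + 6*63) = 1/(3 + 378) = 1/381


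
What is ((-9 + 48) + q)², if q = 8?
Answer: 2209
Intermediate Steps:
((-9 + 48) + q)² = ((-9 + 48) + 8)² = (39 + 8)² = 47² = 2209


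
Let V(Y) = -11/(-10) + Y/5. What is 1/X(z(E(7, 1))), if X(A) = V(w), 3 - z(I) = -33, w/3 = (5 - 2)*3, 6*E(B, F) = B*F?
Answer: 2/13 ≈ 0.15385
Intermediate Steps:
E(B, F) = B*F/6 (E(B, F) = (B*F)/6 = B*F/6)
w = 27 (w = 3*((5 - 2)*3) = 3*(3*3) = 3*9 = 27)
z(I) = 36 (z(I) = 3 - 1*(-33) = 3 + 33 = 36)
V(Y) = 11/10 + Y/5 (V(Y) = -11*(-⅒) + Y*(⅕) = 11/10 + Y/5)
X(A) = 13/2 (X(A) = 11/10 + (⅕)*27 = 11/10 + 27/5 = 13/2)
1/X(z(E(7, 1))) = 1/(13/2) = 2/13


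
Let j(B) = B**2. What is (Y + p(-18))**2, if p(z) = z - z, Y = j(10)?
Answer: 10000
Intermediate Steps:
Y = 100 (Y = 10**2 = 100)
p(z) = 0
(Y + p(-18))**2 = (100 + 0)**2 = 100**2 = 10000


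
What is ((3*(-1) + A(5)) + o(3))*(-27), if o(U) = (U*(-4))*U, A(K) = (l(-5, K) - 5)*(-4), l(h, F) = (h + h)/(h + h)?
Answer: 621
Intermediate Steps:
l(h, F) = 1 (l(h, F) = (2*h)/((2*h)) = (2*h)*(1/(2*h)) = 1)
A(K) = 16 (A(K) = (1 - 5)*(-4) = -4*(-4) = 16)
o(U) = -4*U² (o(U) = (-4*U)*U = -4*U²)
((3*(-1) + A(5)) + o(3))*(-27) = ((3*(-1) + 16) - 4*3²)*(-27) = ((-3 + 16) - 4*9)*(-27) = (13 - 36)*(-27) = -23*(-27) = 621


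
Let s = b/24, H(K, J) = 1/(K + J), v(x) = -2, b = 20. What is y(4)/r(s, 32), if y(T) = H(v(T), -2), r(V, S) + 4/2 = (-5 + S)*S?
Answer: -1/3448 ≈ -0.00029002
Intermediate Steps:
H(K, J) = 1/(J + K)
s = ⅚ (s = 20/24 = 20*(1/24) = ⅚ ≈ 0.83333)
r(V, S) = -2 + S*(-5 + S) (r(V, S) = -2 + (-5 + S)*S = -2 + S*(-5 + S))
y(T) = -¼ (y(T) = 1/(-2 - 2) = 1/(-4) = -¼)
y(4)/r(s, 32) = -1/(4*(-2 + 32² - 5*32)) = -1/(4*(-2 + 1024 - 160)) = -¼/862 = -¼*1/862 = -1/3448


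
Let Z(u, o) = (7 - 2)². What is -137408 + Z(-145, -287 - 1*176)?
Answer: -137383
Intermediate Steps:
Z(u, o) = 25 (Z(u, o) = 5² = 25)
-137408 + Z(-145, -287 - 1*176) = -137408 + 25 = -137383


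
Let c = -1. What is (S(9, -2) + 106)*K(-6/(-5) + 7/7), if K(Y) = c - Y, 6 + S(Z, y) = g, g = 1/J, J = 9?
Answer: -14416/45 ≈ -320.36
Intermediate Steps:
g = 1/9 ≈ 0.11111
S(Z, y) = -53/9 (S(Z, y) = -6 + 1/9 = -53/9)
K(Y) = -1 - Y
(S(9, -2) + 106)*K(-6/(-5) + 7/7) = (-53/9 + 106)*(-1 - (-6/(-5) + 7/7)) = 901*(-1 - (-6*(-1/5) + 7*(1/7)))/9 = 901*(-1 - (6/5 + 1))/9 = 901*(-1 - 1*11/5)/9 = 901*(-1 - 11/5)/9 = (901/9)*(-16/5) = -14416/45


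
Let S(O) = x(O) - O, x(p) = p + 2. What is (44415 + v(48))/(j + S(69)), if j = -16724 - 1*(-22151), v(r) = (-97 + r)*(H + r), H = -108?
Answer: 47355/5429 ≈ 8.7226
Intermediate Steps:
v(r) = (-108 + r)*(-97 + r) (v(r) = (-97 + r)*(-108 + r) = (-108 + r)*(-97 + r))
j = 5427 (j = -16724 + 22151 = 5427)
x(p) = 2 + p
S(O) = 2 (S(O) = (2 + O) - O = 2)
(44415 + v(48))/(j + S(69)) = (44415 + (10476 + 48**2 - 205*48))/(5427 + 2) = (44415 + (10476 + 2304 - 9840))/5429 = (44415 + 2940)*(1/5429) = 47355*(1/5429) = 47355/5429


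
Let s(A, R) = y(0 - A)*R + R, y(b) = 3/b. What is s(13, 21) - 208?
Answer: -2494/13 ≈ -191.85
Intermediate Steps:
s(A, R) = R - 3*R/A (s(A, R) = (3/(0 - A))*R + R = (3/((-A)))*R + R = (3*(-1/A))*R + R = (-3/A)*R + R = -3*R/A + R = R - 3*R/A)
s(13, 21) - 208 = 21*(-3 + 13)/13 - 208 = 21*(1/13)*10 - 208 = 210/13 - 208 = -2494/13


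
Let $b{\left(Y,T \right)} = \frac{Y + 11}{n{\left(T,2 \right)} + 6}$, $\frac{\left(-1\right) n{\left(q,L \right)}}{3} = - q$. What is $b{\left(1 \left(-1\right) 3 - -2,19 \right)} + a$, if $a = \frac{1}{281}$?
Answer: $\frac{2873}{17703} \approx 0.16229$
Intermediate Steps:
$a = \frac{1}{281} \approx 0.0035587$
$n{\left(q,L \right)} = 3 q$ ($n{\left(q,L \right)} = - 3 \left(- q\right) = 3 q$)
$b{\left(Y,T \right)} = \frac{11 + Y}{6 + 3 T}$ ($b{\left(Y,T \right)} = \frac{Y + 11}{3 T + 6} = \frac{11 + Y}{6 + 3 T}$)
$b{\left(1 \left(-1\right) 3 - -2,19 \right)} + a = \frac{11 + \left(1 \left(-1\right) 3 - -2\right)}{3 \left(2 + 19\right)} + \frac{1}{281} = \frac{11 + \left(\left(-1\right) 3 + 2\right)}{3 \cdot 21} + \frac{1}{281} = \frac{1}{3} \cdot \frac{1}{21} \left(11 + \left(-3 + 2\right)\right) + \frac{1}{281} = \frac{1}{3} \cdot \frac{1}{21} \left(11 - 1\right) + \frac{1}{281} = \frac{1}{3} \cdot \frac{1}{21} \cdot 10 + \frac{1}{281} = \frac{10}{63} + \frac{1}{281} = \frac{2873}{17703}$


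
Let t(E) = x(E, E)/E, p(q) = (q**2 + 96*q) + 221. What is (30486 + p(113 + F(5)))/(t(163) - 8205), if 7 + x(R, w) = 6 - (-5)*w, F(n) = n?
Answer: -9121317/1336601 ≈ -6.8243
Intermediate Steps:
x(R, w) = -1 + 5*w (x(R, w) = -7 + (6 - (-5)*w) = -7 + (6 + 5*w) = -1 + 5*w)
p(q) = 221 + q**2 + 96*q
t(E) = (-1 + 5*E)/E
(30486 + p(113 + F(5)))/(t(163) - 8205) = (30486 + (221 + (113 + 5)**2 + 96*(113 + 5)))/((5 - 1/163) - 8205) = (30486 + (221 + 118**2 + 96*118))/((5 - 1*1/163) - 8205) = (30486 + (221 + 13924 + 11328))/((5 - 1/163) - 8205) = (30486 + 25473)/(814/163 - 8205) = 55959/(-1336601/163) = 55959*(-163/1336601) = -9121317/1336601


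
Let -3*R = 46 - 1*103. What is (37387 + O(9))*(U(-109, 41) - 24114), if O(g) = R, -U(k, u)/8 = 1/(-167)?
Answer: -150635084180/167 ≈ -9.0201e+8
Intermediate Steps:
R = 19 (R = -(46 - 1*103)/3 = -(46 - 103)/3 = -⅓*(-57) = 19)
U(k, u) = 8/167 (U(k, u) = -8/(-167) = -8*(-1/167) = 8/167)
O(g) = 19
(37387 + O(9))*(U(-109, 41) - 24114) = (37387 + 19)*(8/167 - 24114) = 37406*(-4027030/167) = -150635084180/167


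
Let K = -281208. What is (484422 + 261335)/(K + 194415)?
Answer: -745757/86793 ≈ -8.5924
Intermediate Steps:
(484422 + 261335)/(K + 194415) = (484422 + 261335)/(-281208 + 194415) = 745757/(-86793) = 745757*(-1/86793) = -745757/86793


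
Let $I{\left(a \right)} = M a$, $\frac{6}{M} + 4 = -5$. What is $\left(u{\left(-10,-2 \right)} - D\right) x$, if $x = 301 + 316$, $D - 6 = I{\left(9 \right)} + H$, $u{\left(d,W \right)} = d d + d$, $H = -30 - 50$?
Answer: $104890$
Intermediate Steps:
$M = - \frac{2}{3}$ ($M = \frac{6}{-4 - 5} = \frac{6}{-9} = 6 \left(- \frac{1}{9}\right) = - \frac{2}{3} \approx -0.66667$)
$H = -80$ ($H = -30 - 50 = -80$)
$u{\left(d,W \right)} = d + d^{2}$ ($u{\left(d,W \right)} = d^{2} + d = d + d^{2}$)
$I{\left(a \right)} = - \frac{2 a}{3}$
$D = -80$ ($D = 6 - 86 = -80$)
$x = 617$
$\left(u{\left(-10,-2 \right)} - D\right) x = \left(- 10 \left(1 - 10\right) - -80\right) 617 = \left(\left(-10\right) \left(-9\right) + 80\right) 617 = \left(90 + 80\right) 617 = 170 \cdot 617 = 104890$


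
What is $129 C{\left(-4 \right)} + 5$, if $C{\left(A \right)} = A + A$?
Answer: $-1027$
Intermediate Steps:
$C{\left(A \right)} = 2 A$
$129 C{\left(-4 \right)} + 5 = 129 \cdot 2 \left(-4\right) + 5 = 129 \left(-8\right) + 5 = -1032 + 5 = -1027$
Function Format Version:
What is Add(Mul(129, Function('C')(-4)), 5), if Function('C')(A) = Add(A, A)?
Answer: -1027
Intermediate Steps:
Function('C')(A) = Mul(2, A)
Add(Mul(129, Function('C')(-4)), 5) = Add(Mul(129, Mul(2, -4)), 5) = Add(Mul(129, -8), 5) = Add(-1032, 5) = -1027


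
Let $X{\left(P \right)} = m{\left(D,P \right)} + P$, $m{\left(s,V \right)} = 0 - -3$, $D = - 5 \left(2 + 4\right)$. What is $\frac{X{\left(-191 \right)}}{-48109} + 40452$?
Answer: $\frac{1946105456}{48109} \approx 40452.0$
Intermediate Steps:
$D = -30$ ($D = \left(-5\right) 6 = -30$)
$m{\left(s,V \right)} = 3$ ($m{\left(s,V \right)} = 0 + 3 = 3$)
$X{\left(P \right)} = 3 + P$
$\frac{X{\left(-191 \right)}}{-48109} + 40452 = \frac{3 - 191}{-48109} + 40452 = \left(-188\right) \left(- \frac{1}{48109}\right) + 40452 = \frac{188}{48109} + 40452 = \frac{1946105456}{48109}$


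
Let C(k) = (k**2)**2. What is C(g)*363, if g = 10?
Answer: 3630000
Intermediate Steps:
C(k) = k**4
C(g)*363 = 10**4*363 = 10000*363 = 3630000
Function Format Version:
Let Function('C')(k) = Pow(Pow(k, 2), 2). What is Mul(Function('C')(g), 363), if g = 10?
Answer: 3630000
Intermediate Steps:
Function('C')(k) = Pow(k, 4)
Mul(Function('C')(g), 363) = Mul(Pow(10, 4), 363) = Mul(10000, 363) = 3630000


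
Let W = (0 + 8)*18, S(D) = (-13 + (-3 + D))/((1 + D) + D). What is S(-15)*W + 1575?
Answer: 50139/29 ≈ 1728.9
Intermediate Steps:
S(D) = (-16 + D)/(1 + 2*D)
W = 144 (W = 8*18 = 144)
S(-15)*W + 1575 = ((-16 - 15)/(1 + 2*(-15)))*144 + 1575 = (-31/(1 - 30))*144 + 1575 = (-31/(-29))*144 + 1575 = -1/29*(-31)*144 + 1575 = (31/29)*144 + 1575 = 4464/29 + 1575 = 50139/29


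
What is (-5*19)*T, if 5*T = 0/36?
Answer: 0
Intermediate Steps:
T = 0 (T = (0/36)/5 = (0*(1/36))/5 = (⅕)*0 = 0)
(-5*19)*T = -5*19*0 = -95*0 = 0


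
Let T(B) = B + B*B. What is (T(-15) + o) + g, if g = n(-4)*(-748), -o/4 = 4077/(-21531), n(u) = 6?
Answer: -30697770/7177 ≈ -4277.2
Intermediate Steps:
o = 5436/7177 (o = -16308/(-21531) = -16308*(-1)/21531 = -4*(-1359/7177) = 5436/7177 ≈ 0.75742)
T(B) = B + B**2
g = -4488 (g = 6*(-748) = -4488)
(T(-15) + o) + g = (-15*(1 - 15) + 5436/7177) - 4488 = (-15*(-14) + 5436/7177) - 4488 = (210 + 5436/7177) - 4488 = 1512606/7177 - 4488 = -30697770/7177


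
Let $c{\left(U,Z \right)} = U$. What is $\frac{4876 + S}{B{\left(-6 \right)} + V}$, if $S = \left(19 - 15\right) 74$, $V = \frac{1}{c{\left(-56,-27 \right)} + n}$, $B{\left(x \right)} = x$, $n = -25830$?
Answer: $- \frac{133882392}{155317} \approx -861.99$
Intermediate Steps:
$V = - \frac{1}{25886}$ ($V = \frac{1}{-56 - 25830} = \frac{1}{-25886} = - \frac{1}{25886} \approx -3.8631 \cdot 10^{-5}$)
$S = 296$ ($S = 4 \cdot 74 = 296$)
$\frac{4876 + S}{B{\left(-6 \right)} + V} = \frac{4876 + 296}{-6 - \frac{1}{25886}} = \frac{5172}{- \frac{155317}{25886}} = 5172 \left(- \frac{25886}{155317}\right) = - \frac{133882392}{155317}$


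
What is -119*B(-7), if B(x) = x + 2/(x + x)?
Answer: 850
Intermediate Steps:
B(x) = x + 1/x (B(x) = x + 2/((2*x)) = x + 2*(1/(2*x)) = x + 1/x)
-119*B(-7) = -119*(-7 + 1/(-7)) = -119*(-7 - 1/7) = -119*(-50/7) = 850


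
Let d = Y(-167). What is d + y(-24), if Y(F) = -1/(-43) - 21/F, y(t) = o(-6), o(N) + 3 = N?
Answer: -63559/7181 ≈ -8.8510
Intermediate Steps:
o(N) = -3 + N
y(t) = -9 (y(t) = -3 - 6 = -9)
Y(F) = 1/43 - 21/F (Y(F) = -1*(-1/43) - 21/F = 1/43 - 21/F)
d = 1070/7181 (d = (1/43)*(-903 - 167)/(-167) = (1/43)*(-1/167)*(-1070) = 1070/7181 ≈ 0.14900)
d + y(-24) = 1070/7181 - 9 = -63559/7181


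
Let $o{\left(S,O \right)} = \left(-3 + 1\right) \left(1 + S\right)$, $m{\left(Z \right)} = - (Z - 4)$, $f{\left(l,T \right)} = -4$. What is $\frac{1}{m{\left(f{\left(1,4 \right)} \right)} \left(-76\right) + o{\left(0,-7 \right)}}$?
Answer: $- \frac{1}{610} \approx -0.0016393$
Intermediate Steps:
$m{\left(Z \right)} = 4 - Z$ ($m{\left(Z \right)} = - (Z - 4) = - (-4 + Z) = 4 - Z$)
$o{\left(S,O \right)} = -2 - 2 S$ ($o{\left(S,O \right)} = - 2 \left(1 + S\right) = -2 - 2 S$)
$\frac{1}{m{\left(f{\left(1,4 \right)} \right)} \left(-76\right) + o{\left(0,-7 \right)}} = \frac{1}{\left(4 - -4\right) \left(-76\right) - 2} = \frac{1}{\left(4 + 4\right) \left(-76\right) + \left(-2 + 0\right)} = \frac{1}{8 \left(-76\right) - 2} = \frac{1}{-608 - 2} = \frac{1}{-610} = - \frac{1}{610}$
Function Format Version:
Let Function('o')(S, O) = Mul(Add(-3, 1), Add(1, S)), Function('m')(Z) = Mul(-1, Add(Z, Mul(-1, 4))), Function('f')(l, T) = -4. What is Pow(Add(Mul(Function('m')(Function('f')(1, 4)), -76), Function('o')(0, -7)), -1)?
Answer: Rational(-1, 610) ≈ -0.0016393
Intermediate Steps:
Function('m')(Z) = Add(4, Mul(-1, Z)) (Function('m')(Z) = Mul(-1, Add(Z, -4)) = Mul(-1, Add(-4, Z)) = Add(4, Mul(-1, Z)))
Function('o')(S, O) = Add(-2, Mul(-2, S)) (Function('o')(S, O) = Mul(-2, Add(1, S)) = Add(-2, Mul(-2, S)))
Pow(Add(Mul(Function('m')(Function('f')(1, 4)), -76), Function('o')(0, -7)), -1) = Pow(Add(Mul(Add(4, Mul(-1, -4)), -76), Add(-2, Mul(-2, 0))), -1) = Pow(Add(Mul(Add(4, 4), -76), Add(-2, 0)), -1) = Pow(Add(Mul(8, -76), -2), -1) = Pow(Add(-608, -2), -1) = Pow(-610, -1) = Rational(-1, 610)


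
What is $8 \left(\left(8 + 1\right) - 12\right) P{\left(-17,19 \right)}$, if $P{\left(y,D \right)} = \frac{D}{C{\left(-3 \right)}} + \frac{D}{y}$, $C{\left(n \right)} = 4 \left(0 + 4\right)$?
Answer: $- \frac{57}{34} \approx -1.6765$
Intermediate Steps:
$C{\left(n \right)} = 16$ ($C{\left(n \right)} = 4 \cdot 4 = 16$)
$P{\left(y,D \right)} = \frac{D}{16} + \frac{D}{y}$
$8 \left(\left(8 + 1\right) - 12\right) P{\left(-17,19 \right)} = 8 \left(\left(8 + 1\right) - 12\right) \left(\frac{1}{16} \cdot 19 + \frac{19}{-17}\right) = 8 \left(9 - 12\right) \left(\frac{19}{16} + 19 \left(- \frac{1}{17}\right)\right) = 8 \left(-3\right) \left(\frac{19}{16} - \frac{19}{17}\right) = \left(-24\right) \frac{19}{272} = - \frac{57}{34}$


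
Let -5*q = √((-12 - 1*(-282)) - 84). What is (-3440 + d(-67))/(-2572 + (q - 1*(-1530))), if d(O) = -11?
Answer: 6421325/1938851 - 2465*√186/3877702 ≈ 3.3033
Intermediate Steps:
q = -√186/5 (q = -√((-12 - 1*(-282)) - 84)/5 = -√((-12 + 282) - 84)/5 = -√(270 - 84)/5 = -√186/5 ≈ -2.7276)
(-3440 + d(-67))/(-2572 + (q - 1*(-1530))) = (-3440 - 11)/(-2572 + (-√186/5 - 1*(-1530))) = -3451/(-2572 + (-√186/5 + 1530)) = -3451/(-2572 + (1530 - √186/5)) = -3451/(-1042 - √186/5)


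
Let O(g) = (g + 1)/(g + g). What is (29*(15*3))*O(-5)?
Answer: 522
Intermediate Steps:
O(g) = (1 + g)/(2*g) (O(g) = (1 + g)/((2*g)) = (1 + g)*(1/(2*g)) = (1 + g)/(2*g))
(29*(15*3))*O(-5) = (29*(15*3))*((½)*(1 - 5)/(-5)) = (29*45)*((½)*(-⅕)*(-4)) = 1305*(⅖) = 522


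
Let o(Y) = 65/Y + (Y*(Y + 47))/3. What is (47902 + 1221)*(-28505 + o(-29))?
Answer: -40858349988/29 ≈ -1.4089e+9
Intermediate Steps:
o(Y) = 65/Y + Y*(47 + Y)/3 (o(Y) = 65/Y + (Y*(47 + Y))*(⅓) = 65/Y + Y*(47 + Y)/3)
(47902 + 1221)*(-28505 + o(-29)) = (47902 + 1221)*(-28505 + (⅓)*(195 + (-29)²*(47 - 29))/(-29)) = 49123*(-28505 + (⅓)*(-1/29)*(195 + 841*18)) = 49123*(-28505 + (⅓)*(-1/29)*(195 + 15138)) = 49123*(-28505 + (⅓)*(-1/29)*15333) = 49123*(-28505 - 5111/29) = 49123*(-831756/29) = -40858349988/29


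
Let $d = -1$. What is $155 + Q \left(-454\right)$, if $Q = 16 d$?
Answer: $7419$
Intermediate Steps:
$Q = -16$ ($Q = 16 \left(-1\right) = -16$)
$155 + Q \left(-454\right) = 155 - -7264 = 155 + 7264 = 7419$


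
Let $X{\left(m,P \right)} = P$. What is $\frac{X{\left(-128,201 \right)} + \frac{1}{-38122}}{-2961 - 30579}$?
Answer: $- \frac{7662521}{1278611880} \approx -0.0059928$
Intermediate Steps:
$\frac{X{\left(-128,201 \right)} + \frac{1}{-38122}}{-2961 - 30579} = \frac{201 + \frac{1}{-38122}}{-2961 - 30579} = \frac{201 - \frac{1}{38122}}{-33540} = \frac{7662521}{38122} \left(- \frac{1}{33540}\right) = - \frac{7662521}{1278611880}$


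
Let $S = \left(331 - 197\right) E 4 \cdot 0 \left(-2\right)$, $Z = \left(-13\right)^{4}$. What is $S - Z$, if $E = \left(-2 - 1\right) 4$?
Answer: $-28561$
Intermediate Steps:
$Z = 28561$
$E = -12$ ($E = \left(-3\right) 4 = -12$)
$S = 0$ ($S = \left(331 - 197\right) - 12 \cdot 4 \cdot 0 \left(-2\right) = 134 \left(-12\right) 0 \left(-2\right) = 134 \cdot 0 \left(-2\right) = 134 \cdot 0 = 0$)
$S - Z = 0 - 28561 = -28561$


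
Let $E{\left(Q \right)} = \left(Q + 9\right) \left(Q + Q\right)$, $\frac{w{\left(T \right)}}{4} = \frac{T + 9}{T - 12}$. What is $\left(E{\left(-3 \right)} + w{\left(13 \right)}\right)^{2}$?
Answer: $2704$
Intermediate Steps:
$w{\left(T \right)} = \frac{4 \left(9 + T\right)}{-12 + T}$ ($w{\left(T \right)} = 4 \frac{T + 9}{T - 12} = 4 \frac{9 + T}{-12 + T} = \frac{4 \left(9 + T\right)}{-12 + T}$)
$E{\left(Q \right)} = 2 Q \left(9 + Q\right)$ ($E{\left(Q \right)} = \left(9 + Q\right) 2 Q = 2 Q \left(9 + Q\right)$)
$\left(E{\left(-3 \right)} + w{\left(13 \right)}\right)^{2} = \left(2 \left(-3\right) \left(9 - 3\right) + \frac{4 \left(9 + 13\right)}{-12 + 13}\right)^{2} = \left(2 \left(-3\right) 6 + 4 \cdot 1^{-1} \cdot 22\right)^{2} = \left(-36 + 4 \cdot 1 \cdot 22\right)^{2} = \left(-36 + 88\right)^{2} = 52^{2} = 2704$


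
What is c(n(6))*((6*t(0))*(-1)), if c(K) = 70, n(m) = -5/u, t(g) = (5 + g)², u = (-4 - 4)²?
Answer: -10500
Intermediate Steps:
u = 64 (u = (-8)² = 64)
n(m) = -5/64
c(n(6))*((6*t(0))*(-1)) = 70*((6*(5 + 0)²)*(-1)) = 70*((6*5²)*(-1)) = 70*((6*25)*(-1)) = 70*(150*(-1)) = 70*(-150) = -10500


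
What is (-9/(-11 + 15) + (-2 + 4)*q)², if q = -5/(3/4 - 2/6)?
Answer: 11025/16 ≈ 689.06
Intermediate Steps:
q = -12 (q = -5/(3*(¼) - 2*⅙) = -5/(¾ - ⅓) = -5/5/12 = -5*12/5 = -12)
(-9/(-11 + 15) + (-2 + 4)*q)² = (-9/(-11 + 15) + (-2 + 4)*(-12))² = (-9/4 + 2*(-12))² = (-9*¼ - 24)² = (-9/4 - 24)² = (-105/4)² = 11025/16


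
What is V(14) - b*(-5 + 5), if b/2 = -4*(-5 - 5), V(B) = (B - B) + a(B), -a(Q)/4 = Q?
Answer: -56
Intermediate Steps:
a(Q) = -4*Q
V(B) = -4*B (V(B) = (B - B) - 4*B = 0 - 4*B = -4*B)
b = 80 (b = 2*(-4*(-5 - 5)) = 2*(-4*(-10)) = 2*40 = 80)
V(14) - b*(-5 + 5) = -4*14 - 80*(-5 + 5) = -56 - 80*0 = -56 - 1*0 = -56 + 0 = -56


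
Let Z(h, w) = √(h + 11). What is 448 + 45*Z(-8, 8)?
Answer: 448 + 45*√3 ≈ 525.94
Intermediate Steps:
Z(h, w) = √(11 + h)
448 + 45*Z(-8, 8) = 448 + 45*√(11 - 8) = 448 + 45*√3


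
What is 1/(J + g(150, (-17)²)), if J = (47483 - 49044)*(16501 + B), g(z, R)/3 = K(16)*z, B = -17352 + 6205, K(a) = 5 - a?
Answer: -1/8362544 ≈ -1.1958e-7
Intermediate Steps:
B = -11147
g(z, R) = -33*z (g(z, R) = 3*((5 - 1*16)*z) = 3*((5 - 16)*z) = 3*(-11*z) = -33*z)
J = -8357594 (J = (47483 - 49044)*(16501 - 11147) = -1561*5354 = -8357594)
1/(J + g(150, (-17)²)) = 1/(-8357594 - 33*150) = 1/(-8357594 - 4950) = 1/(-8362544) = -1/8362544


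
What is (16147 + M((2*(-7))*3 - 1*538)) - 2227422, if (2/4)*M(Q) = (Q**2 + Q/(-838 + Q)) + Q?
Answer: -1091600635/709 ≈ -1.5396e+6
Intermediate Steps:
M(Q) = 2*Q + 2*Q**2 + 2*Q/(-838 + Q) (M(Q) = 2*((Q**2 + Q/(-838 + Q)) + Q) = 2*(Q + Q**2 + Q/(-838 + Q)) = 2*Q + 2*Q**2 + 2*Q/(-838 + Q))
(16147 + M((2*(-7))*3 - 1*538)) - 2227422 = (16147 + 2*((2*(-7))*3 - 1*538)*(-837 + ((2*(-7))*3 - 1*538)**2 - 837*((2*(-7))*3 - 1*538))/(-838 + ((2*(-7))*3 - 1*538))) - 2227422 = (16147 + 2*(-14*3 - 538)*(-837 + (-14*3 - 538)**2 - 837*(-14*3 - 538))/(-838 + (-14*3 - 538))) - 2227422 = (16147 + 2*(-42 - 538)*(-837 + (-42 - 538)**2 - 837*(-42 - 538))/(-838 + (-42 - 538))) - 2227422 = (16147 + 2*(-580)*(-837 + (-580)**2 - 837*(-580))/(-838 - 580)) - 2227422 = (16147 + 2*(-580)*(-837 + 336400 + 485460)/(-1418)) - 2227422 = (16147 + 2*(-580)*(-1/1418)*821023) - 2227422 = (16147 + 476193340/709) - 2227422 = 487641563/709 - 2227422 = -1091600635/709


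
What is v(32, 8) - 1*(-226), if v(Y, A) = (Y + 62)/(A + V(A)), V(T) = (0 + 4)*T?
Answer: 4567/20 ≈ 228.35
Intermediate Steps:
V(T) = 4*T
v(Y, A) = (62 + Y)/(5*A) (v(Y, A) = (Y + 62)/(A + 4*A) = (62 + Y)/((5*A)) = (62 + Y)*(1/(5*A)) = (62 + Y)/(5*A))
v(32, 8) - 1*(-226) = (⅕)*(62 + 32)/8 - 1*(-226) = (⅕)*(⅛)*94 + 226 = 47/20 + 226 = 4567/20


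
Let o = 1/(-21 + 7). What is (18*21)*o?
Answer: -27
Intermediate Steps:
o = -1/14 (o = 1/(-14) = -1/14 ≈ -0.071429)
(18*21)*o = (18*21)*(-1/14) = 378*(-1/14) = -27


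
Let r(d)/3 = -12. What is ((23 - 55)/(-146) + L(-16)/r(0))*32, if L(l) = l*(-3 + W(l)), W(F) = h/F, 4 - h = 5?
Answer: -22840/657 ≈ -34.764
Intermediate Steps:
h = -1 (h = 4 - 1*5 = 4 - 5 = -1)
r(d) = -36 (r(d) = 3*(-12) = -36)
W(F) = -1/F
L(l) = l*(-3 - 1/l)
((23 - 55)/(-146) + L(-16)/r(0))*32 = ((23 - 55)/(-146) + (-1 - 3*(-16))/(-36))*32 = (-32*(-1/146) + (-1 + 48)*(-1/36))*32 = (16/73 + 47*(-1/36))*32 = (16/73 - 47/36)*32 = -2855/2628*32 = -22840/657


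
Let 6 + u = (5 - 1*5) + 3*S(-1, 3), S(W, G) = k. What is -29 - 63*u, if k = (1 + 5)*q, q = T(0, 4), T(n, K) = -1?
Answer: 1483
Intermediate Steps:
q = -1
k = -6 (k = (1 + 5)*(-1) = 6*(-1) = -6)
S(W, G) = -6
u = -24 (u = -6 + ((5 - 1*5) + 3*(-6)) = -6 + ((5 - 5) - 18) = -6 + (0 - 18) = -6 - 18 = -24)
-29 - 63*u = -29 - 63*(-24) = -29 + 1512 = 1483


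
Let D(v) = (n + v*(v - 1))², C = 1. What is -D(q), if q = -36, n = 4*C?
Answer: -1784896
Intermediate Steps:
n = 4 (n = 4*1 = 4)
D(v) = (4 + v*(-1 + v))² (D(v) = (4 + v*(v - 1))² = (4 + v*(-1 + v))²)
-D(q) = -(4 + (-36)² - 1*(-36))² = -(4 + 1296 + 36)² = -1*1336² = -1*1784896 = -1784896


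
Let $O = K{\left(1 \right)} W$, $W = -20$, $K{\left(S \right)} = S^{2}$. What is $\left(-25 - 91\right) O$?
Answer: $2320$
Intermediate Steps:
$O = -20$ ($O = 1^{2} \left(-20\right) = 1 \left(-20\right) = -20$)
$\left(-25 - 91\right) O = \left(-25 - 91\right) \left(-20\right) = \left(-116\right) \left(-20\right) = 2320$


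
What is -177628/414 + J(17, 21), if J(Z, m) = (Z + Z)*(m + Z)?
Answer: 178630/207 ≈ 862.95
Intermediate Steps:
J(Z, m) = 2*Z*(Z + m) (J(Z, m) = (2*Z)*(Z + m) = 2*Z*(Z + m))
-177628/414 + J(17, 21) = -177628/414 + 2*17*(17 + 21) = -177628/414 + 2*17*38 = -367*242/207 + 1292 = -88814/207 + 1292 = 178630/207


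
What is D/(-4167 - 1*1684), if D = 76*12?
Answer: -912/5851 ≈ -0.15587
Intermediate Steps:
D = 912
D/(-4167 - 1*1684) = 912/(-4167 - 1*1684) = 912/(-4167 - 1684) = 912/(-5851) = 912*(-1/5851) = -912/5851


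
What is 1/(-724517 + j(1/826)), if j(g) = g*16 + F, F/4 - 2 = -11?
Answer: -413/299240381 ≈ -1.3802e-6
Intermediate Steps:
F = -36 (F = 8 + 4*(-11) = 8 - 44 = -36)
j(g) = -36 + 16*g (j(g) = g*16 - 36 = 16*g - 36 = -36 + 16*g)
1/(-724517 + j(1/826)) = 1/(-724517 + (-36 + 16/826)) = 1/(-724517 + (-36 + 16*(1/826))) = 1/(-724517 + (-36 + 8/413)) = 1/(-724517 - 14860/413) = 1/(-299240381/413) = -413/299240381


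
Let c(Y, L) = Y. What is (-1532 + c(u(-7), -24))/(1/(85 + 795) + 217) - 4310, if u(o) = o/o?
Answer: -824389190/190961 ≈ -4317.1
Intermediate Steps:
u(o) = 1
(-1532 + c(u(-7), -24))/(1/(85 + 795) + 217) - 4310 = (-1532 + 1)/(1/(85 + 795) + 217) - 4310 = -1531/(1/880 + 217) - 4310 = -1531/190961/880 - 4310 = -1531*880/190961 - 4310 = -1347280/190961 - 4310 = -824389190/190961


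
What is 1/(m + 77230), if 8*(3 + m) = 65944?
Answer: 1/85470 ≈ 1.1700e-5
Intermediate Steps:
m = 8240 (m = -3 + (⅛)*65944 = -3 + 8243 = 8240)
1/(m + 77230) = 1/(8240 + 77230) = 1/85470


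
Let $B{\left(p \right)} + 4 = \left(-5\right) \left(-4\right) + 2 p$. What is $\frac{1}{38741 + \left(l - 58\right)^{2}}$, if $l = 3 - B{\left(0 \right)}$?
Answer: $\frac{1}{43782} \approx 2.284 \cdot 10^{-5}$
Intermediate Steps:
$B{\left(p \right)} = 16 + 2 p$ ($B{\left(p \right)} = -4 + \left(\left(-5\right) \left(-4\right) + 2 p\right) = -4 + \left(20 + 2 p\right) = 16 + 2 p$)
$l = -13$ ($l = 3 - \left(16 + 2 \cdot 0\right) = 3 - \left(16 + 0\right) = 3 - 16 = -13$)
$\frac{1}{38741 + \left(l - 58\right)^{2}} = \frac{1}{38741 + \left(-13 - 58\right)^{2}} = \frac{1}{38741 + \left(-71\right)^{2}} = \frac{1}{38741 + 5041} = \frac{1}{43782}$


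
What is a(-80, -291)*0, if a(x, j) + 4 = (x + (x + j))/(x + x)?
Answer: 0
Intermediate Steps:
a(x, j) = -4 + (j + 2*x)/(2*x) (a(x, j) = -4 + (x + (x + j))/(x + x) = -4 + (x + (j + x))/((2*x)) = -4 + (j + 2*x)*(1/(2*x)) = -4 + (j + 2*x)/(2*x))
a(-80, -291)*0 = (-3 + (1/2)*(-291)/(-80))*0 = (-3 + (1/2)*(-291)*(-1/80))*0 = (-3 + 291/160)*0 = -189/160*0 = 0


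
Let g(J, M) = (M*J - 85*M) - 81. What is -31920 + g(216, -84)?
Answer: -43005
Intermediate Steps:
g(J, M) = -81 - 85*M + J*M (g(J, M) = (J*M - 85*M) - 81 = (-85*M + J*M) - 81 = -81 - 85*M + J*M)
-31920 + g(216, -84) = -31920 + (-81 - 85*(-84) + 216*(-84)) = -31920 + (-81 + 7140 - 18144) = -31920 - 11085 = -43005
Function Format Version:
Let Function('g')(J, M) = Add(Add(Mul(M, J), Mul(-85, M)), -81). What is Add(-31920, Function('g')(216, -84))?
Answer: -43005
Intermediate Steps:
Function('g')(J, M) = Add(-81, Mul(-85, M), Mul(J, M)) (Function('g')(J, M) = Add(Add(Mul(J, M), Mul(-85, M)), -81) = Add(Add(Mul(-85, M), Mul(J, M)), -81) = Add(-81, Mul(-85, M), Mul(J, M)))
Add(-31920, Function('g')(216, -84)) = Add(-31920, Add(-81, Mul(-85, -84), Mul(216, -84))) = Add(-31920, Add(-81, 7140, -18144)) = Add(-31920, -11085) = -43005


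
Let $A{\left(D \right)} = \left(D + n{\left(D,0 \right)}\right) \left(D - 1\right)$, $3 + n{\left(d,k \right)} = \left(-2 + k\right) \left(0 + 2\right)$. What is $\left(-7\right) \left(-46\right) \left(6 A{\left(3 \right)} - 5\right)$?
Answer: $-17066$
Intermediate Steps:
$n{\left(d,k \right)} = -7 + 2 k$ ($n{\left(d,k \right)} = -3 + \left(-2 + k\right) \left(0 + 2\right) = -3 + \left(-2 + k\right) 2 = -3 + \left(-4 + 2 k\right) = -7 + 2 k$)
$A{\left(D \right)} = \left(-1 + D\right) \left(-7 + D\right)$ ($A{\left(D \right)} = \left(D + \left(-7 + 2 \cdot 0\right)\right) \left(D - 1\right) = \left(D + \left(-7 + 0\right)\right) \left(-1 + D\right) = \left(D - 7\right) \left(-1 + D\right) = \left(-7 + D\right) \left(-1 + D\right) = \left(-1 + D\right) \left(-7 + D\right)$)
$\left(-7\right) \left(-46\right) \left(6 A{\left(3 \right)} - 5\right) = \left(-7\right) \left(-46\right) \left(6 \left(7 + 3^{2} - 24\right) - 5\right) = 322 \left(6 \left(7 + 9 - 24\right) - 5\right) = 322 \left(6 \left(-8\right) - 5\right) = 322 \left(-48 - 5\right) = 322 \left(-53\right) = -17066$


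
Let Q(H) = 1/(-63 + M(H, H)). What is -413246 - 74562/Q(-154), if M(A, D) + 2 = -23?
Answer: 6148210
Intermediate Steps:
M(A, D) = -25 (M(A, D) = -2 - 23 = -25)
Q(H) = -1/88 (Q(H) = 1/(-63 - 25) = 1/(-88) = -1/88)
-413246 - 74562/Q(-154) = -413246 - 74562/(-1/88) = -413246 - 74562*(-88) = -413246 - 1*(-6561456) = -413246 + 6561456 = 6148210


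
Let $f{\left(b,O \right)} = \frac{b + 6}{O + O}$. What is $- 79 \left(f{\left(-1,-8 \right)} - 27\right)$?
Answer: $\frac{34523}{16} \approx 2157.7$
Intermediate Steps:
$f{\left(b,O \right)} = \frac{6 + b}{2 O}$
$- 79 \left(f{\left(-1,-8 \right)} - 27\right) = - 79 \left(\frac{6 - 1}{2 \left(-8\right)} - 27\right) = - 79 \left(\frac{1}{2} \left(- \frac{1}{8}\right) 5 - 27\right) = - 79 \left(- \frac{5}{16} - 27\right) = \left(-79\right) \left(- \frac{437}{16}\right) = \frac{34523}{16}$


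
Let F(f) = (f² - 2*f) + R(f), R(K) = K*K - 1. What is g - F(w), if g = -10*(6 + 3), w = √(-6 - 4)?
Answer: -69 + 2*I*√10 ≈ -69.0 + 6.3246*I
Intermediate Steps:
R(K) = -1 + K² (R(K) = K² - 1 = -1 + K²)
w = I*√10 (w = √(-10) = I*√10 ≈ 3.1623*I)
g = -90 (g = -10*9 = -90)
F(f) = -1 - 2*f + 2*f² (F(f) = (f² - 2*f) + (-1 + f²) = -1 - 2*f + 2*f²)
g - F(w) = -90 - (-1 - 2*I*√10 + 2*(I*√10)²) = -90 - (-1 - 2*I*√10 + 2*(-10)) = -90 - (-1 - 2*I*√10 - 20) = -90 - (-21 - 2*I*√10) = -90 + (21 + 2*I*√10) = -69 + 2*I*√10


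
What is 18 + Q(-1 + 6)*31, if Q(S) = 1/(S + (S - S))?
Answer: 121/5 ≈ 24.200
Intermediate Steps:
Q(S) = 1/S (Q(S) = 1/(S + 0) = 1/S)
18 + Q(-1 + 6)*31 = 18 + 31/(-1 + 6) = 18 + 31/5 = 121/5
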